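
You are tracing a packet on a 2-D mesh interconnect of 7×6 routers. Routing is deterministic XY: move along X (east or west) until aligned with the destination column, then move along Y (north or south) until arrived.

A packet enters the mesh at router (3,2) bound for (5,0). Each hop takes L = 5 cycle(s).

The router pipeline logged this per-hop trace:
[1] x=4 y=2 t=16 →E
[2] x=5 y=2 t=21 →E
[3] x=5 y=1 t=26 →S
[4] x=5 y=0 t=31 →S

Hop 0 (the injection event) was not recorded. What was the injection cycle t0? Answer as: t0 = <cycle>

At hop 1 the cycle is 16; in general cyc_k = t0 + kL.
Therefore t0 = 16 − L = 11.

t0 = 11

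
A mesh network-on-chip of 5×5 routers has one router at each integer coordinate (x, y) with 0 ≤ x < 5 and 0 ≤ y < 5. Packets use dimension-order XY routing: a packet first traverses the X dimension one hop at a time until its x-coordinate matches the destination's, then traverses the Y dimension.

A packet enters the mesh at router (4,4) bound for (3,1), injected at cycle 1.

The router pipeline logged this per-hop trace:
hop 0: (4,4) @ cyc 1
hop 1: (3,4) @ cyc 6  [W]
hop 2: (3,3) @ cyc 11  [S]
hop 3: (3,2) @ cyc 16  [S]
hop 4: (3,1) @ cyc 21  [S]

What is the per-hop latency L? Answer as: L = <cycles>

Δcyc across hop 0→1: 6 − 1 = 5.
That increment is L by definition: L = 5.

L = 5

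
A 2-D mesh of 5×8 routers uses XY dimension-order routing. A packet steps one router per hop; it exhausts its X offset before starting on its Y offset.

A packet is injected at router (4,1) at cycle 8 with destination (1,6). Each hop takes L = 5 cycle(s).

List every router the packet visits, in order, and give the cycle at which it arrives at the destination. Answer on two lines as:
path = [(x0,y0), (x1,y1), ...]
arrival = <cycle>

src (4,1)  cyc=8
W→(3,1)  cyc=13
W→(2,1)  cyc=18
W→(1,1)  cyc=23
N→(1,2)  cyc=28
N→(1,3)  cyc=33
N→(1,4)  cyc=38
N→(1,5)  cyc=43
N→(1,6)  cyc=48

path = [(4,1), (3,1), (2,1), (1,1), (1,2), (1,3), (1,4), (1,5), (1,6)]
arrival = 48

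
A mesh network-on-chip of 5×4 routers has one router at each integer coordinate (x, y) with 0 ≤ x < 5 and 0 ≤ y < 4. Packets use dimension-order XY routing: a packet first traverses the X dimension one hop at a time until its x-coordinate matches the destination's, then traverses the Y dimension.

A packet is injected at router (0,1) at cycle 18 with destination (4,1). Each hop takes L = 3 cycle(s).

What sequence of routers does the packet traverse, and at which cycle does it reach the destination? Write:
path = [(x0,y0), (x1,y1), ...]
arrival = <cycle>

  0. router=(0,1) cycle=18 (inject)
  1. router=(1,1) cycle=21 dir=E
  2. router=(2,1) cycle=24 dir=E
  3. router=(3,1) cycle=27 dir=E
  4. router=(4,1) cycle=30 dir=E

path = [(0,1), (1,1), (2,1), (3,1), (4,1)]
arrival = 30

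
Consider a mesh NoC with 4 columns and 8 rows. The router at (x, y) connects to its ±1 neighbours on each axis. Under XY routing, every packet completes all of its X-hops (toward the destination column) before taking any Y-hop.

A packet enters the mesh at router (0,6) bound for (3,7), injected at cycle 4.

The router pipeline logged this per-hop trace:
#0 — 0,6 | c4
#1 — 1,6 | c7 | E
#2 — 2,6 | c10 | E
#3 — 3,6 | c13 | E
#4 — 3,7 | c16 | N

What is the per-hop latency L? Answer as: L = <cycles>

Δcyc across hop 0→1: 7 − 4 = 3.
Per-hop latency L = Δcyc = 3.

L = 3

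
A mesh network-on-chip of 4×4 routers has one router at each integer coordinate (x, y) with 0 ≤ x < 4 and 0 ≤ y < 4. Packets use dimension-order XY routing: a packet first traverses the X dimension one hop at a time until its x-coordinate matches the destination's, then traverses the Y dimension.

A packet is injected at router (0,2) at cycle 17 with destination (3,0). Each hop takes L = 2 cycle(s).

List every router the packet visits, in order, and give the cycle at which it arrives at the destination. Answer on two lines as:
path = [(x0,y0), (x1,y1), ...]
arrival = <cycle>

path = [(0,2), (1,2), (2,2), (3,2), (3,1), (3,0)]
arrival = 27

t=17: at (0,2)
t=19: at (1,2) after E
t=21: at (2,2) after E
t=23: at (3,2) after E
t=25: at (3,1) after S
t=27: at (3,0) after S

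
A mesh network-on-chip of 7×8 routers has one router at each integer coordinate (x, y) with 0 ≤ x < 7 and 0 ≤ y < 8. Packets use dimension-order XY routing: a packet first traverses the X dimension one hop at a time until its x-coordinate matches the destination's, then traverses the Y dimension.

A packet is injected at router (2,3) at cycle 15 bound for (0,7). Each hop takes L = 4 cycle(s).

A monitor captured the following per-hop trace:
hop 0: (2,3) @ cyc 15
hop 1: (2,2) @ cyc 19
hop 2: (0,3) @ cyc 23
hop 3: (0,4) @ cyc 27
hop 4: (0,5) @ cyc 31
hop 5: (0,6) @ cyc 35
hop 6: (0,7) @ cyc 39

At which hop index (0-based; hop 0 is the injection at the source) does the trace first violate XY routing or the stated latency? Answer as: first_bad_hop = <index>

first_bad_hop = 1

  1: Δx=+0 Δy=-1 Δt=4 [BAD: Y-move but x=2≠0]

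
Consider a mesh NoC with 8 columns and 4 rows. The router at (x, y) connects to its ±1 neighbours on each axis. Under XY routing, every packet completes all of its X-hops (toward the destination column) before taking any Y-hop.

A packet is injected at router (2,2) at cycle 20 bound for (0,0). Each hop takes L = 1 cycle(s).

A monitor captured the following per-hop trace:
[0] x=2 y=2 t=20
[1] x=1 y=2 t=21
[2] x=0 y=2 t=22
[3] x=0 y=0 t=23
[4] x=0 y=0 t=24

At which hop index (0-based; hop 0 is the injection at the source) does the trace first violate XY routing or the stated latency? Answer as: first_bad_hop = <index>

check 1→ d=(-1,0) cyc+1: ok
check 2→ d=(-1,0) cyc+1: ok
check 3→ d=(0,-2) cyc+1: BAD: non-unit step

first_bad_hop = 3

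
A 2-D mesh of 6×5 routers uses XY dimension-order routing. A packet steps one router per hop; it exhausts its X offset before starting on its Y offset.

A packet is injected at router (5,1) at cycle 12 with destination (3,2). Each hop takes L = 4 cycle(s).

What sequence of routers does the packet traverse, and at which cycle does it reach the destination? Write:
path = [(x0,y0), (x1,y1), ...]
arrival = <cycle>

path = [(5,1), (4,1), (3,1), (3,2)]
arrival = 24

hop 0: (5,1) @ cyc 12
hop 1: (4,1) @ cyc 16  [W]
hop 2: (3,1) @ cyc 20  [W]
hop 3: (3,2) @ cyc 24  [N]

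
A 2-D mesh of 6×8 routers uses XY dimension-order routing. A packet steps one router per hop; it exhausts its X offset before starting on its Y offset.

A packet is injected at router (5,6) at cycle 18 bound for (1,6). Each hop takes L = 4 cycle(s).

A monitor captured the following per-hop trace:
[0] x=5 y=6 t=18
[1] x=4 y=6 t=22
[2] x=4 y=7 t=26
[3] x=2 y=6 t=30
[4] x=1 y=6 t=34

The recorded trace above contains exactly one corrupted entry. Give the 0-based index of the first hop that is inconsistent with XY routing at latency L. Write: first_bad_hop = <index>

first_bad_hop = 2

check 1→ d=(-1,0) cyc+4: ok
check 2→ d=(0,1) cyc+4: BAD: Y-move but x=4≠1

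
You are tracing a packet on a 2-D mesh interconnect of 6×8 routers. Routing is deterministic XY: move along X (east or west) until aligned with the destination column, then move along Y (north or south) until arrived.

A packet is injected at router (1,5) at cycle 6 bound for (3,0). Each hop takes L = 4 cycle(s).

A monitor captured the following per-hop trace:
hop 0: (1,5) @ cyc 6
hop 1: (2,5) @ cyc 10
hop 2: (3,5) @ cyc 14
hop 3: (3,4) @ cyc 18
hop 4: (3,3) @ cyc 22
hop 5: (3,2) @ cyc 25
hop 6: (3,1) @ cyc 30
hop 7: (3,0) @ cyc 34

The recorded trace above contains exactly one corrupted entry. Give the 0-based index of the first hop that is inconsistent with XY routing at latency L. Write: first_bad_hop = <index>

[1] (+1,+0) / 4c ⇒ ok
[2] (+1,+0) / 4c ⇒ ok
[3] (+0,-1) / 4c ⇒ ok
[4] (+0,-1) / 4c ⇒ ok
[5] (+0,-1) / 3c ⇒ BAD: Δcyc=3≠L

first_bad_hop = 5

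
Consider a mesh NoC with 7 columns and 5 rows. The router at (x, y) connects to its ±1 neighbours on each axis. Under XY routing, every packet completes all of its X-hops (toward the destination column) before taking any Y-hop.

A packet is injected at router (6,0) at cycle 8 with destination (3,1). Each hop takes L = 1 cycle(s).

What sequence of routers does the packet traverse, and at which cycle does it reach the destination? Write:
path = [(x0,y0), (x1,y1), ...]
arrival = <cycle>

path = [(6,0), (5,0), (4,0), (3,0), (3,1)]
arrival = 12

src (6,0)  cyc=8
W→(5,0)  cyc=9
W→(4,0)  cyc=10
W→(3,0)  cyc=11
N→(3,1)  cyc=12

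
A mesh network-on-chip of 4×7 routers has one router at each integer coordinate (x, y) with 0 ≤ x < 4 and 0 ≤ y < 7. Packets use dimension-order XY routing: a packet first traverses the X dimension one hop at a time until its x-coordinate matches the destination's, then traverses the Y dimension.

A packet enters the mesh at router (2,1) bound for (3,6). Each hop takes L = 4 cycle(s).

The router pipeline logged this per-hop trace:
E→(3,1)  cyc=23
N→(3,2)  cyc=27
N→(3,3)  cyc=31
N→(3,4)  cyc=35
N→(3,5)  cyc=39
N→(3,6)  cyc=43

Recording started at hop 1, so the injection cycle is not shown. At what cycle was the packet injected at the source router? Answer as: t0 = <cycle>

cyc[1] = 23 and cyc[k] = t0 + k·L for every k.
So t0 = 23 − 1·4 = 19.

t0 = 19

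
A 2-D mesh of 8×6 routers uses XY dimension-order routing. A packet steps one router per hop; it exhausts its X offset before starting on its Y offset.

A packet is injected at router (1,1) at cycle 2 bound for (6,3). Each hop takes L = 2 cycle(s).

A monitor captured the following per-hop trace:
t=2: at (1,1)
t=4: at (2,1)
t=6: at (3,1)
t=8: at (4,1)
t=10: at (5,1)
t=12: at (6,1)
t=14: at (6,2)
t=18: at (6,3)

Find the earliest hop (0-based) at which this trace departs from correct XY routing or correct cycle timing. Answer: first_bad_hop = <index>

first_bad_hop = 7

[1] (+1,+0) / 2c ⇒ ok
[2] (+1,+0) / 2c ⇒ ok
[3] (+1,+0) / 2c ⇒ ok
[4] (+1,+0) / 2c ⇒ ok
[5] (+1,+0) / 2c ⇒ ok
[6] (+0,+1) / 2c ⇒ ok
[7] (+0,+1) / 4c ⇒ BAD: Δcyc=4≠L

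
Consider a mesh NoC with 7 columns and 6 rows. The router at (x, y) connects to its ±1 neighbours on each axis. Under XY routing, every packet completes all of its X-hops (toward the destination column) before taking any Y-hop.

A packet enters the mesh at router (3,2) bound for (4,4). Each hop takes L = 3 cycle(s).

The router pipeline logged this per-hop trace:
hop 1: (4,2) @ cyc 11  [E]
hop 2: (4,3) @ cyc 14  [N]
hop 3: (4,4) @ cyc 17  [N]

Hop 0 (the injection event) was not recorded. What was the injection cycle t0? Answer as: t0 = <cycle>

cyc[1] = 11 and cyc[k] = t0 + k·L for every k.
Subtract one hop: t0 = 11 − 3 = 8.

t0 = 8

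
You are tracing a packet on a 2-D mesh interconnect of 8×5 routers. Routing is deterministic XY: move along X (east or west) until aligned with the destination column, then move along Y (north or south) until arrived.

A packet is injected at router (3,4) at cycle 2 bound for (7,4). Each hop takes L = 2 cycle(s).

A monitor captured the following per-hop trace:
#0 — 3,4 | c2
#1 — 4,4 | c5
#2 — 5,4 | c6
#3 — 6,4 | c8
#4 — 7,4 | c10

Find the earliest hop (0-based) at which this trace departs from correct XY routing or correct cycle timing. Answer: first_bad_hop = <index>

first_bad_hop = 1

[1] (+1,+0) / 3c ⇒ BAD: Δcyc=3≠L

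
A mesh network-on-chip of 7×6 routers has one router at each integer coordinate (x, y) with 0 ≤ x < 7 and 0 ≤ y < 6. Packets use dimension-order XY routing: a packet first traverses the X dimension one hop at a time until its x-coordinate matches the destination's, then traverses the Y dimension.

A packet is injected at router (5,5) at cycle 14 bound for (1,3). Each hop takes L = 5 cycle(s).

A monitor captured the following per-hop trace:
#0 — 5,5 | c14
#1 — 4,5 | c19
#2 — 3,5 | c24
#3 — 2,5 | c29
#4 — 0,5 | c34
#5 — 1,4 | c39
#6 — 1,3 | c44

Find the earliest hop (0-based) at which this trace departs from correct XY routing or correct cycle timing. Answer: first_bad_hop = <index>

first_bad_hop = 4

  1: Δx=-1 Δy=+0 Δt=5 [ok]
  2: Δx=-1 Δy=+0 Δt=5 [ok]
  3: Δx=-1 Δy=+0 Δt=5 [ok]
  4: Δx=-2 Δy=+0 Δt=5 [BAD: non-unit step]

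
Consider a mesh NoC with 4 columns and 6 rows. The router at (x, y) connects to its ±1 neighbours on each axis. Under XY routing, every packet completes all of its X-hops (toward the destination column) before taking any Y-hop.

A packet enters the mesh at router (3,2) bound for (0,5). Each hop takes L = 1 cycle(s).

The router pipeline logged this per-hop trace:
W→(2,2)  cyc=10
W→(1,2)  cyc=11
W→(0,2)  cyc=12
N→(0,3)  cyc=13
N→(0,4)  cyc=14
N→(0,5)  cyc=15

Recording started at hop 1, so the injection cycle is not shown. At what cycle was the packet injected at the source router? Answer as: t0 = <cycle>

t0 = 9

The first recorded entry is hop 1 at cycle 10.
Therefore t0 = 10 − L = 9.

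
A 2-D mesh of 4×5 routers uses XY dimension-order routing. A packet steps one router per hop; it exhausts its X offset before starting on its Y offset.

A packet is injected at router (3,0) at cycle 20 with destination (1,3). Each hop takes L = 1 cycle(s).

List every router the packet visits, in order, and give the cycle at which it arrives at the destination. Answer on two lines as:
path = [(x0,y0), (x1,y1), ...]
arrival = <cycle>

path = [(3,0), (2,0), (1,0), (1,1), (1,2), (1,3)]
arrival = 25

  0. router=(3,0) cycle=20 (inject)
  1. router=(2,0) cycle=21 dir=W
  2. router=(1,0) cycle=22 dir=W
  3. router=(1,1) cycle=23 dir=N
  4. router=(1,2) cycle=24 dir=N
  5. router=(1,3) cycle=25 dir=N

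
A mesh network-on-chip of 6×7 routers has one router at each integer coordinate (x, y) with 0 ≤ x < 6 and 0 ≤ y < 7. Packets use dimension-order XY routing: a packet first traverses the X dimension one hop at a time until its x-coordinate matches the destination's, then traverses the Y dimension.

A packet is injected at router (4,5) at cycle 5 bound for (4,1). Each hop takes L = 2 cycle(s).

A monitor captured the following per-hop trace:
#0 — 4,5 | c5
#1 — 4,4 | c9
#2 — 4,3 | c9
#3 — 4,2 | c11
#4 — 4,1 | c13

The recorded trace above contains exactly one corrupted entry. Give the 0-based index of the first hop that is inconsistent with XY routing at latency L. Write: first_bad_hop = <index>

first_bad_hop = 1

  1: Δx=+0 Δy=-1 Δt=4 [BAD: Δcyc=4≠L]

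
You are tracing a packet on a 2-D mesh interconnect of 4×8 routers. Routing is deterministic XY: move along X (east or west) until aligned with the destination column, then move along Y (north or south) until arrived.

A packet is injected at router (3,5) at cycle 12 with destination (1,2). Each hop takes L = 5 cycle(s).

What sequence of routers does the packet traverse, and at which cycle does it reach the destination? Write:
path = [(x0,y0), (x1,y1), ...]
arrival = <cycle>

  0. router=(3,5) cycle=12 (inject)
  1. router=(2,5) cycle=17 dir=W
  2. router=(1,5) cycle=22 dir=W
  3. router=(1,4) cycle=27 dir=S
  4. router=(1,3) cycle=32 dir=S
  5. router=(1,2) cycle=37 dir=S

path = [(3,5), (2,5), (1,5), (1,4), (1,3), (1,2)]
arrival = 37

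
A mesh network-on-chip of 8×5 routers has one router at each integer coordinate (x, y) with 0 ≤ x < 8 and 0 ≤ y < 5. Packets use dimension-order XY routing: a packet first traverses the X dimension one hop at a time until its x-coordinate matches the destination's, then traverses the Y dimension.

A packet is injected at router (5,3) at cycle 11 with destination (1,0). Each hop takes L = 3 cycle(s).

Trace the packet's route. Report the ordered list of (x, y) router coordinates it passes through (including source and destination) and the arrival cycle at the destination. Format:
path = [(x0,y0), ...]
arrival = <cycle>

  0. router=(5,3) cycle=11 (inject)
  1. router=(4,3) cycle=14 dir=W
  2. router=(3,3) cycle=17 dir=W
  3. router=(2,3) cycle=20 dir=W
  4. router=(1,3) cycle=23 dir=W
  5. router=(1,2) cycle=26 dir=S
  6. router=(1,1) cycle=29 dir=S
  7. router=(1,0) cycle=32 dir=S

path = [(5,3), (4,3), (3,3), (2,3), (1,3), (1,2), (1,1), (1,0)]
arrival = 32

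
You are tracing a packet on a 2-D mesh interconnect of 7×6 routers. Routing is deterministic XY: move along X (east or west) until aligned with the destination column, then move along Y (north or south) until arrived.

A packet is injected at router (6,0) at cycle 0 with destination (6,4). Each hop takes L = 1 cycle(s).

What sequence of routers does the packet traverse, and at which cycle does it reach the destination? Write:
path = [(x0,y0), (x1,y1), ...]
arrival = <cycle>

path = [(6,0), (6,1), (6,2), (6,3), (6,4)]
arrival = 4

hop 0: (6,0) @ cyc 0
hop 1: (6,1) @ cyc 1  [N]
hop 2: (6,2) @ cyc 2  [N]
hop 3: (6,3) @ cyc 3  [N]
hop 4: (6,4) @ cyc 4  [N]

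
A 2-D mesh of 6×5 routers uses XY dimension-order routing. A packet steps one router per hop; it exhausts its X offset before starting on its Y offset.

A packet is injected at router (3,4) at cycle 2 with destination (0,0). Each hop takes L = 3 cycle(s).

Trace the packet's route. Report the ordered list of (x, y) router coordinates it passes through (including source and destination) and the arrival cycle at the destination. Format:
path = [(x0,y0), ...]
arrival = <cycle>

path = [(3,4), (2,4), (1,4), (0,4), (0,3), (0,2), (0,1), (0,0)]
arrival = 23

[0] x=3 y=4 t=2
[1] x=2 y=4 t=5 →W
[2] x=1 y=4 t=8 →W
[3] x=0 y=4 t=11 →W
[4] x=0 y=3 t=14 →S
[5] x=0 y=2 t=17 →S
[6] x=0 y=1 t=20 →S
[7] x=0 y=0 t=23 →S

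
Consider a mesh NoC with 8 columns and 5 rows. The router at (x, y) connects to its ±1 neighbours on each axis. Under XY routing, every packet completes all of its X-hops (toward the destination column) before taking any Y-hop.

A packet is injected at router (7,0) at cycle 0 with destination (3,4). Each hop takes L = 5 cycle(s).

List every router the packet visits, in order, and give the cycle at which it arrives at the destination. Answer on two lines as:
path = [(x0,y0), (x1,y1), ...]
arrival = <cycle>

#0 — 7,0 | c0
#1 — 6,0 | c5 | W
#2 — 5,0 | c10 | W
#3 — 4,0 | c15 | W
#4 — 3,0 | c20 | W
#5 — 3,1 | c25 | N
#6 — 3,2 | c30 | N
#7 — 3,3 | c35 | N
#8 — 3,4 | c40 | N

path = [(7,0), (6,0), (5,0), (4,0), (3,0), (3,1), (3,2), (3,3), (3,4)]
arrival = 40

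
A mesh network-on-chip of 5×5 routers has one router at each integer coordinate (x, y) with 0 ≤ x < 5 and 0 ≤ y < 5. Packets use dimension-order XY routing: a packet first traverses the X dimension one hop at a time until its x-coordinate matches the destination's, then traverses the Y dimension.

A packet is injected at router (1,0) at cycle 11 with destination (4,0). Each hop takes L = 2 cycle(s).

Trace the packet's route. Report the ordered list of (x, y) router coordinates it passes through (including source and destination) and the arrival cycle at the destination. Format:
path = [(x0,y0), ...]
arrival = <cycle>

path = [(1,0), (2,0), (3,0), (4,0)]
arrival = 17

hop 0: (1,0) @ cyc 11
hop 1: (2,0) @ cyc 13  [E]
hop 2: (3,0) @ cyc 15  [E]
hop 3: (4,0) @ cyc 17  [E]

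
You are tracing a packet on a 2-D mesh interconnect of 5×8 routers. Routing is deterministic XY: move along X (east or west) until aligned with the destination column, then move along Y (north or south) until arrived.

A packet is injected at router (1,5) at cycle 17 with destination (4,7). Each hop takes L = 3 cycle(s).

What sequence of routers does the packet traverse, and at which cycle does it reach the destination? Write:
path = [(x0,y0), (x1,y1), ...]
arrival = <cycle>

hop 0: (1,5) @ cyc 17
hop 1: (2,5) @ cyc 20  [E]
hop 2: (3,5) @ cyc 23  [E]
hop 3: (4,5) @ cyc 26  [E]
hop 4: (4,6) @ cyc 29  [N]
hop 5: (4,7) @ cyc 32  [N]

path = [(1,5), (2,5), (3,5), (4,5), (4,6), (4,7)]
arrival = 32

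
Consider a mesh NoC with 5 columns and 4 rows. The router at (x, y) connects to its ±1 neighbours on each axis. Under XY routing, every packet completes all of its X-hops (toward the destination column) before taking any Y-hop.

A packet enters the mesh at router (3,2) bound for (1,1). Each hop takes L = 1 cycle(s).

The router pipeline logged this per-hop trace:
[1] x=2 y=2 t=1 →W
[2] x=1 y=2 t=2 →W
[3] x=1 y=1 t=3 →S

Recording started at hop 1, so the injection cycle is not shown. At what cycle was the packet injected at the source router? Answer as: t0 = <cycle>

t0 = 0

Hop 1 reached at cycle 1; hop k is at t0 + k·L.
Subtract one hop: t0 = 1 − 1 = 0.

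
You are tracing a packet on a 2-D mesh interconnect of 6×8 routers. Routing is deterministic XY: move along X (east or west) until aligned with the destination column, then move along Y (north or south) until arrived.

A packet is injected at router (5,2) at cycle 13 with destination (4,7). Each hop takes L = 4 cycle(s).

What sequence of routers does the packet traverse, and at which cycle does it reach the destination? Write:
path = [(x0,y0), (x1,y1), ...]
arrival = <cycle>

[0] x=5 y=2 t=13
[1] x=4 y=2 t=17 →W
[2] x=4 y=3 t=21 →N
[3] x=4 y=4 t=25 →N
[4] x=4 y=5 t=29 →N
[5] x=4 y=6 t=33 →N
[6] x=4 y=7 t=37 →N

path = [(5,2), (4,2), (4,3), (4,4), (4,5), (4,6), (4,7)]
arrival = 37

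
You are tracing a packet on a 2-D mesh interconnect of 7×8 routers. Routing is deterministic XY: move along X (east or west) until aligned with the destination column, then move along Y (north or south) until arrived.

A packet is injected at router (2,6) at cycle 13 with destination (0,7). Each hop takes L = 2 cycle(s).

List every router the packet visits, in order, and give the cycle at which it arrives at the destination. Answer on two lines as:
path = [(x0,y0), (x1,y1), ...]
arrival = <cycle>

src (2,6)  cyc=13
W→(1,6)  cyc=15
W→(0,6)  cyc=17
N→(0,7)  cyc=19

path = [(2,6), (1,6), (0,6), (0,7)]
arrival = 19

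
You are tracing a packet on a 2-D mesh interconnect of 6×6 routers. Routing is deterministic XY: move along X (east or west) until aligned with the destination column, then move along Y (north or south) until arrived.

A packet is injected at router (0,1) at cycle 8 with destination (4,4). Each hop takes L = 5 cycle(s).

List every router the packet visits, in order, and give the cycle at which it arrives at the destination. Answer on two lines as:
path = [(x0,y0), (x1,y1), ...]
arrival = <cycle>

src (0,1)  cyc=8
E→(1,1)  cyc=13
E→(2,1)  cyc=18
E→(3,1)  cyc=23
E→(4,1)  cyc=28
N→(4,2)  cyc=33
N→(4,3)  cyc=38
N→(4,4)  cyc=43

path = [(0,1), (1,1), (2,1), (3,1), (4,1), (4,2), (4,3), (4,4)]
arrival = 43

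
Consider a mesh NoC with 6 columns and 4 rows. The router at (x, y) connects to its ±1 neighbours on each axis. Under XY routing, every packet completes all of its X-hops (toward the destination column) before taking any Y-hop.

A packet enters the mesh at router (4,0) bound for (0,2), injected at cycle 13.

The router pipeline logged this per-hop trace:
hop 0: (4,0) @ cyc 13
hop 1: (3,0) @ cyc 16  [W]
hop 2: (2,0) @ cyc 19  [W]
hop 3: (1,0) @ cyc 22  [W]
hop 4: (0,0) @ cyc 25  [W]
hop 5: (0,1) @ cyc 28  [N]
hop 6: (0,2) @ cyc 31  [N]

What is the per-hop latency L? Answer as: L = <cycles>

Between hops 0 and 1 the cycle counter advances 16 − 13 = 3.
Each hop adds L, hence L = 3.

L = 3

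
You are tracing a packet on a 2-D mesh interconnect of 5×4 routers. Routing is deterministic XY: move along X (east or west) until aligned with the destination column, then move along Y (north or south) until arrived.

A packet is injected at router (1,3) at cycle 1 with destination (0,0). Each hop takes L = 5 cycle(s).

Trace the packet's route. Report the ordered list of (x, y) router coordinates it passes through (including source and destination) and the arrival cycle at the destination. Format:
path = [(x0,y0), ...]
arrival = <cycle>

[0] x=1 y=3 t=1
[1] x=0 y=3 t=6 →W
[2] x=0 y=2 t=11 →S
[3] x=0 y=1 t=16 →S
[4] x=0 y=0 t=21 →S

path = [(1,3), (0,3), (0,2), (0,1), (0,0)]
arrival = 21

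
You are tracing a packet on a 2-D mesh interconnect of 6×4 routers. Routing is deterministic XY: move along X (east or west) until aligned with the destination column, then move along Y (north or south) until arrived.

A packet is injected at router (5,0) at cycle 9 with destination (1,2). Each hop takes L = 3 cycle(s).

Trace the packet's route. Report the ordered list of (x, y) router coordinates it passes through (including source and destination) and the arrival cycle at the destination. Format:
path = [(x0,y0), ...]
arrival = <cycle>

  0. router=(5,0) cycle=9 (inject)
  1. router=(4,0) cycle=12 dir=W
  2. router=(3,0) cycle=15 dir=W
  3. router=(2,0) cycle=18 dir=W
  4. router=(1,0) cycle=21 dir=W
  5. router=(1,1) cycle=24 dir=N
  6. router=(1,2) cycle=27 dir=N

path = [(5,0), (4,0), (3,0), (2,0), (1,0), (1,1), (1,2)]
arrival = 27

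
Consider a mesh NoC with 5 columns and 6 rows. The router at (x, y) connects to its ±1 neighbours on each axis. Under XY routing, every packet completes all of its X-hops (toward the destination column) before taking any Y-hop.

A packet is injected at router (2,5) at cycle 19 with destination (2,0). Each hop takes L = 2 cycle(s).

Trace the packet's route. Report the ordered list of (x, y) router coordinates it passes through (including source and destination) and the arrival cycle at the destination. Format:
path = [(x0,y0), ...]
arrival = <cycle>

path = [(2,5), (2,4), (2,3), (2,2), (2,1), (2,0)]
arrival = 29

[0] x=2 y=5 t=19
[1] x=2 y=4 t=21 →S
[2] x=2 y=3 t=23 →S
[3] x=2 y=2 t=25 →S
[4] x=2 y=1 t=27 →S
[5] x=2 y=0 t=29 →S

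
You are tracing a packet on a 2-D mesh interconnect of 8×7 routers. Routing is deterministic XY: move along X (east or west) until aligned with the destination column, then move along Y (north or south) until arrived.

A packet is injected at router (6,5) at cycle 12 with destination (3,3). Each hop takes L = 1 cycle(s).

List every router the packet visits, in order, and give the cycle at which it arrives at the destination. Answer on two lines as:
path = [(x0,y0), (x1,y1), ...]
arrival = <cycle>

[0] x=6 y=5 t=12
[1] x=5 y=5 t=13 →W
[2] x=4 y=5 t=14 →W
[3] x=3 y=5 t=15 →W
[4] x=3 y=4 t=16 →S
[5] x=3 y=3 t=17 →S

path = [(6,5), (5,5), (4,5), (3,5), (3,4), (3,3)]
arrival = 17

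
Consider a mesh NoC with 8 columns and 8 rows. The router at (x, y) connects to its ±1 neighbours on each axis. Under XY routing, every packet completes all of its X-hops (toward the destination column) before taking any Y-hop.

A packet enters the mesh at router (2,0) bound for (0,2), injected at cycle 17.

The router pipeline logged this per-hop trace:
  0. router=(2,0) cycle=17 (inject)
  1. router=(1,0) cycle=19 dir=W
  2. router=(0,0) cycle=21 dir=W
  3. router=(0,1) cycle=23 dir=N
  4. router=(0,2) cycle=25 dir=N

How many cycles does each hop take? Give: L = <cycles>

cyc[1] − cyc[0] = 19 − 17 = 2.
Per-hop latency L = Δcyc = 2.

L = 2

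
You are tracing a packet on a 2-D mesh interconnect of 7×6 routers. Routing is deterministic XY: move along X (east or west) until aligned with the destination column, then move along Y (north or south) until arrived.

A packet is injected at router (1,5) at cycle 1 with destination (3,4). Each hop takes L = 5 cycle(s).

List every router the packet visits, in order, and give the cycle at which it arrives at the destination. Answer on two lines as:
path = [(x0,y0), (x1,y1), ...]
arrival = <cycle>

[0] x=1 y=5 t=1
[1] x=2 y=5 t=6 →E
[2] x=3 y=5 t=11 →E
[3] x=3 y=4 t=16 →S

path = [(1,5), (2,5), (3,5), (3,4)]
arrival = 16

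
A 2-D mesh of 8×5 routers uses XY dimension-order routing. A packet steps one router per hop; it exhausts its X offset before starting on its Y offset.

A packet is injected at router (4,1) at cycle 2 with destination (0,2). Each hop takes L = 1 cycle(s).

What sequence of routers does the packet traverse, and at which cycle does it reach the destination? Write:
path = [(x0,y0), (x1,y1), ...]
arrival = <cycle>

[0] x=4 y=1 t=2
[1] x=3 y=1 t=3 →W
[2] x=2 y=1 t=4 →W
[3] x=1 y=1 t=5 →W
[4] x=0 y=1 t=6 →W
[5] x=0 y=2 t=7 →N

path = [(4,1), (3,1), (2,1), (1,1), (0,1), (0,2)]
arrival = 7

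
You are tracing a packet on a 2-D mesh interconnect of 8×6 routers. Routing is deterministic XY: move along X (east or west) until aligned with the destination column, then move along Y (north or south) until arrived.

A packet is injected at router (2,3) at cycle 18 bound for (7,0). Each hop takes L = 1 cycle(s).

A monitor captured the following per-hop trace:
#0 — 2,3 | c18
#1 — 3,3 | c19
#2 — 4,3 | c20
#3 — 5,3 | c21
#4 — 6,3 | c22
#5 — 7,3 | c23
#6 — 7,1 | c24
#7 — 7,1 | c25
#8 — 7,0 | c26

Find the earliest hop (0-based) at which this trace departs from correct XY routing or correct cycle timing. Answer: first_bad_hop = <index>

check 1→ d=(1,0) cyc+1: ok
check 2→ d=(1,0) cyc+1: ok
check 3→ d=(1,0) cyc+1: ok
check 4→ d=(1,0) cyc+1: ok
check 5→ d=(1,0) cyc+1: ok
check 6→ d=(0,-2) cyc+1: BAD: non-unit step

first_bad_hop = 6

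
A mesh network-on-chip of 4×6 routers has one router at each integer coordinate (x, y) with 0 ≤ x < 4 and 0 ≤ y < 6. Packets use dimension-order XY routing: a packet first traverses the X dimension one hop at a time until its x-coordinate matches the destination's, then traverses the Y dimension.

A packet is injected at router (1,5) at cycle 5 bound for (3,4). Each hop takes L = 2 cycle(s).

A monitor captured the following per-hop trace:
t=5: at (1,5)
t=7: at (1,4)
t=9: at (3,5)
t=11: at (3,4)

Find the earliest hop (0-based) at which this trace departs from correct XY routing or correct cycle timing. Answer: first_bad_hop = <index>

check 1→ d=(0,-1) cyc+2: BAD: Y-move but x=1≠3

first_bad_hop = 1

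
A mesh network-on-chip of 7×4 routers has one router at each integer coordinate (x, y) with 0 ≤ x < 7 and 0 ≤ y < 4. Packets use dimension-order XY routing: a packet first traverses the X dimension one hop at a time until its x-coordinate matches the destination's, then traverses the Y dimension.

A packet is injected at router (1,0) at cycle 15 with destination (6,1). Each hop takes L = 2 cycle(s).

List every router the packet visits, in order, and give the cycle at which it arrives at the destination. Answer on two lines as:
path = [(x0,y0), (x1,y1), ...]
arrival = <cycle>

path = [(1,0), (2,0), (3,0), (4,0), (5,0), (6,0), (6,1)]
arrival = 27

src (1,0)  cyc=15
E→(2,0)  cyc=17
E→(3,0)  cyc=19
E→(4,0)  cyc=21
E→(5,0)  cyc=23
E→(6,0)  cyc=25
N→(6,1)  cyc=27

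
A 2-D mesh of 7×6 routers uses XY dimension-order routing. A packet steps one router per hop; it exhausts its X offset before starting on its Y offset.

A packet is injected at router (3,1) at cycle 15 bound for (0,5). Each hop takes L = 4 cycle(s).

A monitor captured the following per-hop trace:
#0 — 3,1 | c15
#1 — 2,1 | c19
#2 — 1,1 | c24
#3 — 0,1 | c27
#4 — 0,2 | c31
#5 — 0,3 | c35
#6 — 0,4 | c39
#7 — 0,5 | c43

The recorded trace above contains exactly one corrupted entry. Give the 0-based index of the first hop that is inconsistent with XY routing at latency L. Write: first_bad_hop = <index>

first_bad_hop = 2

[1] (-1,+0) / 4c ⇒ ok
[2] (-1,+0) / 5c ⇒ BAD: Δcyc=5≠L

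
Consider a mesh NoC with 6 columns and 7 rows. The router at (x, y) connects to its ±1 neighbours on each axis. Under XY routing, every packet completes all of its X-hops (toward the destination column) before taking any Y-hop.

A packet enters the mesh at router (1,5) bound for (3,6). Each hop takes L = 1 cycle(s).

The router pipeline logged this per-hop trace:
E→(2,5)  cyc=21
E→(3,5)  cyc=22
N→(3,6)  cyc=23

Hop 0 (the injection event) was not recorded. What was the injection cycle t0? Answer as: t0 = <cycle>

At hop 1 the cycle is 21; in general cyc_k = t0 + kL.
Therefore t0 = 21 − L = 20.

t0 = 20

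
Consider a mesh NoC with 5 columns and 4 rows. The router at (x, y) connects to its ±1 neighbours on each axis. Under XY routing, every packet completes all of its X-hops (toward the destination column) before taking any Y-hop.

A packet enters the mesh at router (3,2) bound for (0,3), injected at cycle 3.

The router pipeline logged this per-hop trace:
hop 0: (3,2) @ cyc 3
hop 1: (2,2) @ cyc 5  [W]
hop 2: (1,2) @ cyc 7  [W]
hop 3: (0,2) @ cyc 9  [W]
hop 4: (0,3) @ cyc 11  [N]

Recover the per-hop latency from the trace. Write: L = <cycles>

From hop 0 (3) to hop 1 (5): +2 cycles.
Each hop adds L, hence L = 2.

L = 2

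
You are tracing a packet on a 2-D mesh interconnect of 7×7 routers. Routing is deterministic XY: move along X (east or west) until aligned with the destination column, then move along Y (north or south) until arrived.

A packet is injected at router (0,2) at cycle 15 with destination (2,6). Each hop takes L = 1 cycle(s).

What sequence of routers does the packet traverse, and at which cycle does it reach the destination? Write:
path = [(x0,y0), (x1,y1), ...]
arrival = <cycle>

[0] x=0 y=2 t=15
[1] x=1 y=2 t=16 →E
[2] x=2 y=2 t=17 →E
[3] x=2 y=3 t=18 →N
[4] x=2 y=4 t=19 →N
[5] x=2 y=5 t=20 →N
[6] x=2 y=6 t=21 →N

path = [(0,2), (1,2), (2,2), (2,3), (2,4), (2,5), (2,6)]
arrival = 21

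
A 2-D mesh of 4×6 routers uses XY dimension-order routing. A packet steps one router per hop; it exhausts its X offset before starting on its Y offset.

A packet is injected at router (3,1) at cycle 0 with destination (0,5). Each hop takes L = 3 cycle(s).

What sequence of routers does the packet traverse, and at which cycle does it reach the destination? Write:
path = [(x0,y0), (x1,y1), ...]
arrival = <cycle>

path = [(3,1), (2,1), (1,1), (0,1), (0,2), (0,3), (0,4), (0,5)]
arrival = 21

[0] x=3 y=1 t=0
[1] x=2 y=1 t=3 →W
[2] x=1 y=1 t=6 →W
[3] x=0 y=1 t=9 →W
[4] x=0 y=2 t=12 →N
[5] x=0 y=3 t=15 →N
[6] x=0 y=4 t=18 →N
[7] x=0 y=5 t=21 →N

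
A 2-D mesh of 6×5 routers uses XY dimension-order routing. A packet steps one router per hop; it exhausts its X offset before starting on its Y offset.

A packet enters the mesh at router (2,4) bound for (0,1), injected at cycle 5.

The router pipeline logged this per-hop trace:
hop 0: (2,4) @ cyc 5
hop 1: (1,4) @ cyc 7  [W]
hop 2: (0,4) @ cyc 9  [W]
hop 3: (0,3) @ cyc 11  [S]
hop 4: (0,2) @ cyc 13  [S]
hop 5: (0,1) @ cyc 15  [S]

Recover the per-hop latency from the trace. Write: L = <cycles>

L = 2

cyc[1] − cyc[0] = 7 − 5 = 2.
Per-hop latency L = Δcyc = 2.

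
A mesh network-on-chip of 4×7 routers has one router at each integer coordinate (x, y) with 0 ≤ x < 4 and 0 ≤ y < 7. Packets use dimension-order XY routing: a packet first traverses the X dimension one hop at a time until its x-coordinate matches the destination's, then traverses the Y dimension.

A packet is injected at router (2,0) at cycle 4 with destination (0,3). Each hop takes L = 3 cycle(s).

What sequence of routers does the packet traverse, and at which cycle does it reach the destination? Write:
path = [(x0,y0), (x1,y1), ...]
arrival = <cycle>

#0 — 2,0 | c4
#1 — 1,0 | c7 | W
#2 — 0,0 | c10 | W
#3 — 0,1 | c13 | N
#4 — 0,2 | c16 | N
#5 — 0,3 | c19 | N

path = [(2,0), (1,0), (0,0), (0,1), (0,2), (0,3)]
arrival = 19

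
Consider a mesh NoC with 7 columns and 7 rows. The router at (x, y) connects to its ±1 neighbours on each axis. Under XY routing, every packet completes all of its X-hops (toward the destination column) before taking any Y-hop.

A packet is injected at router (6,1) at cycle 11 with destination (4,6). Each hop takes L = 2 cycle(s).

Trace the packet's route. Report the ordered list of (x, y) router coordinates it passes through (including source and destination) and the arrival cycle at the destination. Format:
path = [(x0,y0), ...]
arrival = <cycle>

t=11: at (6,1)
t=13: at (5,1) after W
t=15: at (4,1) after W
t=17: at (4,2) after N
t=19: at (4,3) after N
t=21: at (4,4) after N
t=23: at (4,5) after N
t=25: at (4,6) after N

path = [(6,1), (5,1), (4,1), (4,2), (4,3), (4,4), (4,5), (4,6)]
arrival = 25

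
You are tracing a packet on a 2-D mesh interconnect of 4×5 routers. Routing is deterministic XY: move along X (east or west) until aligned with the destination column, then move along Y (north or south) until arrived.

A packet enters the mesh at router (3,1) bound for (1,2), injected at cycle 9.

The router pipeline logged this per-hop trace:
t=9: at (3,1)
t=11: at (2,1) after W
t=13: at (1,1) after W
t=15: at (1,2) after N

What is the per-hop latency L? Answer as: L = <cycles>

L = 2

Δcyc across hop 0→1: 11 − 9 = 2.
Per-hop latency L = Δcyc = 2.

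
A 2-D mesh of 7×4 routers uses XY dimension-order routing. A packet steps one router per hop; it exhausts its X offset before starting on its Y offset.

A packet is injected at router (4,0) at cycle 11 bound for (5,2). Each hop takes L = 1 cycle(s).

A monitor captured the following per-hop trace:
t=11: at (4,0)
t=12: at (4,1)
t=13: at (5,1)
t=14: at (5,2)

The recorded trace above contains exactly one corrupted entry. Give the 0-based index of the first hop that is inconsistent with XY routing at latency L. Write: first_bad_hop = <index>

first_bad_hop = 1

hop 1: step (+0,+1), +1 cyc — BAD: Y-move but x=4≠5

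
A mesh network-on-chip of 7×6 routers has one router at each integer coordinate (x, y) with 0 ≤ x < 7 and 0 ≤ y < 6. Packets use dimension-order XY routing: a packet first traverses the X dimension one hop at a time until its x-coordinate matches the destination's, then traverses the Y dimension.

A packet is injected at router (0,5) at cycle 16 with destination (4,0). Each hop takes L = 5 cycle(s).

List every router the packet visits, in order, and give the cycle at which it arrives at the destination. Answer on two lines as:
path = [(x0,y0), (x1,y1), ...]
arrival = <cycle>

[0] x=0 y=5 t=16
[1] x=1 y=5 t=21 →E
[2] x=2 y=5 t=26 →E
[3] x=3 y=5 t=31 →E
[4] x=4 y=5 t=36 →E
[5] x=4 y=4 t=41 →S
[6] x=4 y=3 t=46 →S
[7] x=4 y=2 t=51 →S
[8] x=4 y=1 t=56 →S
[9] x=4 y=0 t=61 →S

path = [(0,5), (1,5), (2,5), (3,5), (4,5), (4,4), (4,3), (4,2), (4,1), (4,0)]
arrival = 61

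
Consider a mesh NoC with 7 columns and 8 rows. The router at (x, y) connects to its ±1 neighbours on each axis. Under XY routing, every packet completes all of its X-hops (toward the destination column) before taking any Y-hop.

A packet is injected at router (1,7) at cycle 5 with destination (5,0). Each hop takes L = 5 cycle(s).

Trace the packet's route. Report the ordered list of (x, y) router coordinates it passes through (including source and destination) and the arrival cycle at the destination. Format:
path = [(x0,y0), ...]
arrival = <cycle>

path = [(1,7), (2,7), (3,7), (4,7), (5,7), (5,6), (5,5), (5,4), (5,3), (5,2), (5,1), (5,0)]
arrival = 60

src (1,7)  cyc=5
E→(2,7)  cyc=10
E→(3,7)  cyc=15
E→(4,7)  cyc=20
E→(5,7)  cyc=25
S→(5,6)  cyc=30
S→(5,5)  cyc=35
S→(5,4)  cyc=40
S→(5,3)  cyc=45
S→(5,2)  cyc=50
S→(5,1)  cyc=55
S→(5,0)  cyc=60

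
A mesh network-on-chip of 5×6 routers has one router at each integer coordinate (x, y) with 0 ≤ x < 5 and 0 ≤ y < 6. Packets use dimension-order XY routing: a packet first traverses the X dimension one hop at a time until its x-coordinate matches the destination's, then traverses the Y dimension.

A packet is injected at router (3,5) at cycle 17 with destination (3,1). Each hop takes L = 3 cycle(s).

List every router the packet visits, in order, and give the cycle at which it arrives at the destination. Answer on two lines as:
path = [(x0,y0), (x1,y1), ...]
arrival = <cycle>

t=17: at (3,5)
t=20: at (3,4) after S
t=23: at (3,3) after S
t=26: at (3,2) after S
t=29: at (3,1) after S

path = [(3,5), (3,4), (3,3), (3,2), (3,1)]
arrival = 29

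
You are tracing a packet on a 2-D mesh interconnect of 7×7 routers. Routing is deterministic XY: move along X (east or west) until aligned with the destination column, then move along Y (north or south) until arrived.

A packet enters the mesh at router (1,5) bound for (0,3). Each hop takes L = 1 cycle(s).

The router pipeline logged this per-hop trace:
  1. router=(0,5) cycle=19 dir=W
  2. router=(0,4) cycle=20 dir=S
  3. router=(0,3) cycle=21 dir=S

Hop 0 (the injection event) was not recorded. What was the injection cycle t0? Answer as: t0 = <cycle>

t0 = 18

The first recorded entry is hop 1 at cycle 19.
So t0 = 19 − 1·1 = 18.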